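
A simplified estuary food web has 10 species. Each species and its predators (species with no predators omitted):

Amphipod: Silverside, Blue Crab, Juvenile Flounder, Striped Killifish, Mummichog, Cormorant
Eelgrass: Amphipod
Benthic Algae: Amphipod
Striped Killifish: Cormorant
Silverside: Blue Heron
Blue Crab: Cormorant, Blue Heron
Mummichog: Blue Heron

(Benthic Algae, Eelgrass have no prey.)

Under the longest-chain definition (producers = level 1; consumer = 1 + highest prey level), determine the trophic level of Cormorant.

Trophic level 4

Benthic Algae is a producer → level 1.
Amphipod eats Benthic Algae (level 1); other prey at levels: Eelgrass 1 → level 2.
Blue Crab eats Amphipod → level 3.
Cormorant eats Blue Crab (level 3); other prey at levels: Amphipod 2, Striped Killifish 3 → level 4.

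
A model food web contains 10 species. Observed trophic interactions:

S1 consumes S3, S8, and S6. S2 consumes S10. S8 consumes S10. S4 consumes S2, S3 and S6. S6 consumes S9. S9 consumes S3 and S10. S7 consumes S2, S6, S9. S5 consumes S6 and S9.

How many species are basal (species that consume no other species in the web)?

Basal species (no prey listed): S10, S3.
Count: 2.

2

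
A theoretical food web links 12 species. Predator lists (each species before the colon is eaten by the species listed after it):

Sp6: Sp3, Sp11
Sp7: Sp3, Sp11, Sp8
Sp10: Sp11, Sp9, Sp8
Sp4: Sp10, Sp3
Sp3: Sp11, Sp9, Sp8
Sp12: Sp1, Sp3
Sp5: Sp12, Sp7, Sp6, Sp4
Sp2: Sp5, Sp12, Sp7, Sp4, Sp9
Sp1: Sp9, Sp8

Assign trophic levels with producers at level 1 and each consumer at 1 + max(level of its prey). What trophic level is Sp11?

Sp2 is a producer → level 1.
Sp5 eats Sp2 → level 2.
Sp12 eats Sp5 (level 2); other prey at levels: Sp2 1 → level 3.
Sp3 eats Sp12 (level 3); other prey at levels: Sp7 3, Sp6 3, Sp4 3 → level 4.
Sp11 eats Sp3 (level 4); other prey at levels: Sp7 3, Sp6 3, Sp10 4 → level 5.

Trophic level 5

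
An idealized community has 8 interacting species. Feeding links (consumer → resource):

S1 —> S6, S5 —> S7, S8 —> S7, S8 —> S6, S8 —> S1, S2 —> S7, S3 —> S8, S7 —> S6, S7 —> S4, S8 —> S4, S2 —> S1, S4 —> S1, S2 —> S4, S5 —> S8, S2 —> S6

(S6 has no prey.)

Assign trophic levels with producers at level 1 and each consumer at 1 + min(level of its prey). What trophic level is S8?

Trophic level 2

S6 is a producer → level 1.
S8 eats S6 → level 2.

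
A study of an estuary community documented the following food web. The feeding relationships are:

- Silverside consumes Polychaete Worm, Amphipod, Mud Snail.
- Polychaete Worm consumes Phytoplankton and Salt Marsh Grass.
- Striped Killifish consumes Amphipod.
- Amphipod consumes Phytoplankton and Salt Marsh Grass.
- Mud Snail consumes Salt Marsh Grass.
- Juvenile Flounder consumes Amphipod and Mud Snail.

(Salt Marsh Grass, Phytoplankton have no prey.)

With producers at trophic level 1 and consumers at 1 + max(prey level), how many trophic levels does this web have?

3

Producers (level 1): Salt Marsh Grass, Phytoplankton.
Salt Marsh Grass → Amphipod → Striped Killifish gives Striped Killifish level 3.
No species has a prey at level 3, so no species reaches level 4.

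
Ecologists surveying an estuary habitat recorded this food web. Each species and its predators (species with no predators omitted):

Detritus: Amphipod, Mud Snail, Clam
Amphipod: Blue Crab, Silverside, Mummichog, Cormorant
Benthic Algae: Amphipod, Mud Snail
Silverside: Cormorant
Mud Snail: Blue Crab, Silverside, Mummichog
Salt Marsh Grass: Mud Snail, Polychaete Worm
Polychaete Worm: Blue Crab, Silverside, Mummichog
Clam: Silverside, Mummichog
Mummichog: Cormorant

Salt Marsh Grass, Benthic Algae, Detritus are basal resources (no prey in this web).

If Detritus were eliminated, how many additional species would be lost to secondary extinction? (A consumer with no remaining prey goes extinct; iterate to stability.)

Remove Detritus.
Round 1: Clam (all prey gone) → extinct.
No further losses. Total secondary extinctions: 1.

1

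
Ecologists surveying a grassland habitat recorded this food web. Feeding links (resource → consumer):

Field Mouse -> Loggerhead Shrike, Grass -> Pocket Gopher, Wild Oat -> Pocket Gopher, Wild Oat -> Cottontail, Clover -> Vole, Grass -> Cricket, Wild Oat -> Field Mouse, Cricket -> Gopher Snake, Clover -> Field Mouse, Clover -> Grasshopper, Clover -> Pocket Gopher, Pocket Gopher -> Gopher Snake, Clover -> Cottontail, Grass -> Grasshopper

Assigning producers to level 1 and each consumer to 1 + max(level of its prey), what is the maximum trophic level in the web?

3

Producers (level 1): Clover, Grass, Wild Oat.
Clover → Pocket Gopher → Gopher Snake gives Gopher Snake level 3.
No species has a prey at level 3, so no species reaches level 4.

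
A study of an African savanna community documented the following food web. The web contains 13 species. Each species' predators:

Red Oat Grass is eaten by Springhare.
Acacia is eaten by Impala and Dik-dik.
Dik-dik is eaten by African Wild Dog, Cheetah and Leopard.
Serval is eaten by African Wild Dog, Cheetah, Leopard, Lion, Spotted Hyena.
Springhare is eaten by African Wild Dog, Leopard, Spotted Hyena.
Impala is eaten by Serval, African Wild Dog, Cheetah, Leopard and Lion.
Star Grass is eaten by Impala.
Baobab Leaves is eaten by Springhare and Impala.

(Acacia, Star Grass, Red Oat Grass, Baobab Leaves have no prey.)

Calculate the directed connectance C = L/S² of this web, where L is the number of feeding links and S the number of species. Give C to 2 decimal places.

The web has S = 13 species and L = 22 feeding links.
C = L / S² = 22 / 169 = 0.1302 ≈ 0.13.

C = 0.13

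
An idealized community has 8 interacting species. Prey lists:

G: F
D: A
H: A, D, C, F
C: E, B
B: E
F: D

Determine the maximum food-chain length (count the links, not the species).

3 links

One longest chain: A → D → F → G.
It has 4 species and 3 links.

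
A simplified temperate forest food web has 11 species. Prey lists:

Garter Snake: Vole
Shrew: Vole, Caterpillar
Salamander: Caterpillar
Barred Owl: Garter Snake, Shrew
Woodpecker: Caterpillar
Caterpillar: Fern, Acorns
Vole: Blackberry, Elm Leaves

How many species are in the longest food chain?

4 species

One longest chain: Blackberry → Vole → Shrew → Barred Owl.
It has 4 species and 3 links.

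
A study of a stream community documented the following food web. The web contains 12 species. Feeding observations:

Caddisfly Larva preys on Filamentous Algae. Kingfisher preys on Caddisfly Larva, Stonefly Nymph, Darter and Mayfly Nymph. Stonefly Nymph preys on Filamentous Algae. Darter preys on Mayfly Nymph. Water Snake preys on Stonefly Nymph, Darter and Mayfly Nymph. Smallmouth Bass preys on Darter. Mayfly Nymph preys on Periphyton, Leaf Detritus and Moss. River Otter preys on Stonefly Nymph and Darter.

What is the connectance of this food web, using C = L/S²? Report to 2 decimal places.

C = 0.11

The web has S = 12 species and L = 16 feeding links.
C = L / S² = 16 / 144 = 0.1111 ≈ 0.11.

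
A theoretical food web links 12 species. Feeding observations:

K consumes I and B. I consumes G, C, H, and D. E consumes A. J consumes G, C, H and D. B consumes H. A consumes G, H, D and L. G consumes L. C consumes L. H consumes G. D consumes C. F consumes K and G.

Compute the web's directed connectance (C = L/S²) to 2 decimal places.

The web has S = 12 species and L = 22 feeding links.
C = L / S² = 22 / 144 = 0.1528 ≈ 0.15.

C = 0.15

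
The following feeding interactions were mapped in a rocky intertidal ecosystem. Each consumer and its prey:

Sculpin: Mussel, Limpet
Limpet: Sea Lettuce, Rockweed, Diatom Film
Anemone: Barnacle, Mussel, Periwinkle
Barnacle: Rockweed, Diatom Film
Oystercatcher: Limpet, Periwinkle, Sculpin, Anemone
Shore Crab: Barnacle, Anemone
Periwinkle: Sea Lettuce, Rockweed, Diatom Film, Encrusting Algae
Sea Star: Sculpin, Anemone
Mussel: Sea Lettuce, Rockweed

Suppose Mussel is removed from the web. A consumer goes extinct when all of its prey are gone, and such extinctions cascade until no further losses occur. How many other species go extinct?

0

Remove Mussel.
Every predator of it retains at least one other prey: Sculpin still has Limpet; Anemone still has Barnacle, Periwinkle.
No consumer loses all prey, so no secondary extinctions occur.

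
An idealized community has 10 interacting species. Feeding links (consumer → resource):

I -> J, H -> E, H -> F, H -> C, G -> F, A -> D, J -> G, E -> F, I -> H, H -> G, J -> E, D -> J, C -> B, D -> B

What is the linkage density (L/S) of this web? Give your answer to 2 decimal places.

L/S = 1.40

There are L = 14 links among S = 10 species.
L/S = 14/10 = 1.4000 ≈ 1.40.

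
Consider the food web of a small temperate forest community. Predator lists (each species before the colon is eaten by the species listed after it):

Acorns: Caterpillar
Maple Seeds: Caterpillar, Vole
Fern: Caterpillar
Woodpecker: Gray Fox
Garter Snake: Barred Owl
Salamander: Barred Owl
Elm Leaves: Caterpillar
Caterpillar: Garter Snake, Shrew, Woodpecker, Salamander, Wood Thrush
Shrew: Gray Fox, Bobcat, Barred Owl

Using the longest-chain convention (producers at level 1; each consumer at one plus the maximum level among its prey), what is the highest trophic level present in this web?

4

Producers (level 1): Maple Seeds, Acorns, Fern, Elm Leaves.
Maple Seeds → Caterpillar → Shrew → Bobcat gives Bobcat level 4.
No species has a prey at level 4, so no species reaches level 5.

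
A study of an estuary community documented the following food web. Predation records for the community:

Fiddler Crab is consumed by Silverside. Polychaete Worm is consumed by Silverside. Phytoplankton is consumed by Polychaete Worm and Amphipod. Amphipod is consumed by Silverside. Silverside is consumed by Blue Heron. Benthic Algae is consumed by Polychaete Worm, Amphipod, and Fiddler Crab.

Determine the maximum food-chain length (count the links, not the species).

One longest chain: Phytoplankton → Amphipod → Silverside → Blue Heron.
It has 4 species and 3 links.

3 links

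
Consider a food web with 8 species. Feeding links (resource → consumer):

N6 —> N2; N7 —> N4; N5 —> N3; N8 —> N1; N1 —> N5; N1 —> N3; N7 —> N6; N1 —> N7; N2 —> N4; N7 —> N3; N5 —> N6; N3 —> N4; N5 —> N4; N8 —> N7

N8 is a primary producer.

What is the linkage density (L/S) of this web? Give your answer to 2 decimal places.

L/S = 1.75

There are L = 14 links among S = 8 species.
L/S = 14/8 = 1.7500 ≈ 1.75.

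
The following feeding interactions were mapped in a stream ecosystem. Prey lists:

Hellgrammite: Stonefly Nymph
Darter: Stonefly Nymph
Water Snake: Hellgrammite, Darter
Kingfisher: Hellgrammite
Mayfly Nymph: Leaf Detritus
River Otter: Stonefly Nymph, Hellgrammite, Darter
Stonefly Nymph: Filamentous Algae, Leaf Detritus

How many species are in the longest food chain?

One longest chain: Filamentous Algae → Stonefly Nymph → Hellgrammite → River Otter.
It has 4 species and 3 links.

4 species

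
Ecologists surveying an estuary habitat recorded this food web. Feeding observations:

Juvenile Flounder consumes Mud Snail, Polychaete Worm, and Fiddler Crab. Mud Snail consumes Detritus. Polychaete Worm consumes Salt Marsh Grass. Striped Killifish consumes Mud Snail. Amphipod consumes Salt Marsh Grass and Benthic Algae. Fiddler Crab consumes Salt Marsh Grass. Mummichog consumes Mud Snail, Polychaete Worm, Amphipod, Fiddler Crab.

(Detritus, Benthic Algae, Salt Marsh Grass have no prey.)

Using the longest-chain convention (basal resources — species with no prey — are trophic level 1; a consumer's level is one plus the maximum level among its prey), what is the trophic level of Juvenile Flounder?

Salt Marsh Grass has no prey (basal) → level 1.
Polychaete Worm eats Salt Marsh Grass → level 2.
Juvenile Flounder eats Polychaete Worm (level 2); other prey at levels: Fiddler Crab 2, Mud Snail 2 → level 3.

Trophic level 3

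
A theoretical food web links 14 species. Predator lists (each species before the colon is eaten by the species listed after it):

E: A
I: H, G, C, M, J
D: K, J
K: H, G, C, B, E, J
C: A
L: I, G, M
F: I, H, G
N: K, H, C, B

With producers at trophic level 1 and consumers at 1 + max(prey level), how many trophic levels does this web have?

Producers (level 1): N, L, F, D.
N → K → C → A gives A level 4.
No species has a prey at level 4, so no species reaches level 5.

4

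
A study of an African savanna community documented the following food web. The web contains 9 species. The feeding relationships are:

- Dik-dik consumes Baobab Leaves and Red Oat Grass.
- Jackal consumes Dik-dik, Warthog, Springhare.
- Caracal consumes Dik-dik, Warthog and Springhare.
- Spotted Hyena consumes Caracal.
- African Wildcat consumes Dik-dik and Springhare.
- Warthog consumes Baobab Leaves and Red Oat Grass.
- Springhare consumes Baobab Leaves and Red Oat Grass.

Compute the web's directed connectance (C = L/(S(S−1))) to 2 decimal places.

The web has S = 9 species and L = 15 feeding links.
C = L / (S(S−1)) = 15 / 72 = 0.2083 ≈ 0.21.

C = 0.21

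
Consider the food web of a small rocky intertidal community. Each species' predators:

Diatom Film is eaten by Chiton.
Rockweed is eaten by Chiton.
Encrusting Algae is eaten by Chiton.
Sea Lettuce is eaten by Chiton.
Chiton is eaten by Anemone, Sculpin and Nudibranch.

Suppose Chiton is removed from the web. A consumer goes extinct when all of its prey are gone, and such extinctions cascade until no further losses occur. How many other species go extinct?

Remove Chiton.
Round 1: Anemone (all prey gone), Nudibranch (all prey gone), Sculpin (all prey gone) → extinct.
No further losses. Total secondary extinctions: 3.

3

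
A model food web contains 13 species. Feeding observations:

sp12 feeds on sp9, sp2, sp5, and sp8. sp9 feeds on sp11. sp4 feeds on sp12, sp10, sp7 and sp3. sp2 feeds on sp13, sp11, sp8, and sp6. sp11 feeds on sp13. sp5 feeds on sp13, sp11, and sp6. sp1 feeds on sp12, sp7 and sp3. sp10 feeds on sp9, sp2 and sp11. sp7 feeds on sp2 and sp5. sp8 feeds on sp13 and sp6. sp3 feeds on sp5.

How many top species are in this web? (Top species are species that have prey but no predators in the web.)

Top species (has prey, but nothing eats it): sp1, sp4.
Count: 2.

2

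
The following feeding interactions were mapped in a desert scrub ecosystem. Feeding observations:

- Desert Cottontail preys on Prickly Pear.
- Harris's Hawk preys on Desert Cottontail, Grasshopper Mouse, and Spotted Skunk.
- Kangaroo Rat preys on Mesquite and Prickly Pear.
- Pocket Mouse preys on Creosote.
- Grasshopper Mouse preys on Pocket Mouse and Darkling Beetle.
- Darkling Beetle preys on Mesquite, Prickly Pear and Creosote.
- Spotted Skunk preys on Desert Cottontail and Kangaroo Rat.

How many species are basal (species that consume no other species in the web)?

3

Basal species (no prey listed): Prickly Pear, Mesquite, Creosote.
Count: 3.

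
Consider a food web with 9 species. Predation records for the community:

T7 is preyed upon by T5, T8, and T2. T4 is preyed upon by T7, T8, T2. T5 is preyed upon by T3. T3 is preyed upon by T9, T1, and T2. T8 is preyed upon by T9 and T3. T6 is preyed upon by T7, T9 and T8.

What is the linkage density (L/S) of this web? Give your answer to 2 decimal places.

There are L = 15 links among S = 9 species.
L/S = 15/9 = 1.6667 ≈ 1.67.

L/S = 1.67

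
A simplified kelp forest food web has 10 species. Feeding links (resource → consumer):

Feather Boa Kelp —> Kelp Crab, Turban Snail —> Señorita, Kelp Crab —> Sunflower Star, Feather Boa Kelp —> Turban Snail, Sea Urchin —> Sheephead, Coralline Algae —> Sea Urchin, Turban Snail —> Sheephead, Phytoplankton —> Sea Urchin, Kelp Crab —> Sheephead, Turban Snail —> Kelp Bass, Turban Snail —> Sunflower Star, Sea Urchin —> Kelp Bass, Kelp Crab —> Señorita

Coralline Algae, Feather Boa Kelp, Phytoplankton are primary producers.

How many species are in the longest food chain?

3 species

One longest chain: Feather Boa Kelp → Turban Snail → Sunflower Star.
It has 3 species and 2 links.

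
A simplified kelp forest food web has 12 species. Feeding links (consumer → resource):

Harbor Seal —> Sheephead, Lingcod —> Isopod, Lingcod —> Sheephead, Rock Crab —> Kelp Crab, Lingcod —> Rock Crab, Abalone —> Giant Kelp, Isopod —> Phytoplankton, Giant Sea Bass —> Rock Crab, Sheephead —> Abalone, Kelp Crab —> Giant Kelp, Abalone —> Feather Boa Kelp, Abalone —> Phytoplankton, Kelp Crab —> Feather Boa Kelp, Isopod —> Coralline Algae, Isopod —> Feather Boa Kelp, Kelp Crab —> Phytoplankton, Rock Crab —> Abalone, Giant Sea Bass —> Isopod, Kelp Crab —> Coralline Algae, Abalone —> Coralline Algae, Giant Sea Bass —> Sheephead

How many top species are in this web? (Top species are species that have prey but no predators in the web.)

Top species (has prey, but nothing eats it): Lingcod, Giant Sea Bass, Harbor Seal.
Count: 3.

3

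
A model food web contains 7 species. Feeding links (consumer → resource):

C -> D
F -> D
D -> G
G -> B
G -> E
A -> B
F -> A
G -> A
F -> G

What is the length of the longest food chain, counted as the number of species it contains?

One longest chain: B → A → G → D → F.
It has 5 species and 4 links.

5 species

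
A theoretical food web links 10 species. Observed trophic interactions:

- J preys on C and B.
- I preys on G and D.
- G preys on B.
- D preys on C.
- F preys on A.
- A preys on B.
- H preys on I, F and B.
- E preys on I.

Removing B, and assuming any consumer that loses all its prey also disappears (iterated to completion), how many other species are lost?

Remove B.
Round 1: G (all prey gone), A (all prey gone) → extinct.
Round 2: F (all prey gone) → extinct.
No further losses. Total secondary extinctions: 3.

3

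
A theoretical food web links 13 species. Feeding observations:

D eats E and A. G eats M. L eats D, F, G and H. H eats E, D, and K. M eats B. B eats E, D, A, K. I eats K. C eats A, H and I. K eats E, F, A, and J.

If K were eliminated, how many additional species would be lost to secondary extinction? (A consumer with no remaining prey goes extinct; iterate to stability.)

Remove K.
Round 1: I (all prey gone) → extinct.
No further losses. Total secondary extinctions: 1.

1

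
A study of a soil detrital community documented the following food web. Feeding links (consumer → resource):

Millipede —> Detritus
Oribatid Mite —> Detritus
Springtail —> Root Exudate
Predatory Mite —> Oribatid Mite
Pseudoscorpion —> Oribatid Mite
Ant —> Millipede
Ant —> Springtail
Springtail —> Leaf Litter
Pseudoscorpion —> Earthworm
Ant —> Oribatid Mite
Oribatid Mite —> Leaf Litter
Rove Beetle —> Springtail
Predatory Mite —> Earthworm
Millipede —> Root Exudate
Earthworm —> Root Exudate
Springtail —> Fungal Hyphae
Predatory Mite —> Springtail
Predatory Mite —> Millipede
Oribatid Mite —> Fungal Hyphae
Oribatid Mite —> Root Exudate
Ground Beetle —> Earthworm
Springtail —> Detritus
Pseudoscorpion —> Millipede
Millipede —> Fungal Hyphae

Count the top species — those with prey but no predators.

5

Top species (has prey, but nothing eats it): Rove Beetle, Predatory Mite, Ground Beetle, Pseudoscorpion, Ant.
Count: 5.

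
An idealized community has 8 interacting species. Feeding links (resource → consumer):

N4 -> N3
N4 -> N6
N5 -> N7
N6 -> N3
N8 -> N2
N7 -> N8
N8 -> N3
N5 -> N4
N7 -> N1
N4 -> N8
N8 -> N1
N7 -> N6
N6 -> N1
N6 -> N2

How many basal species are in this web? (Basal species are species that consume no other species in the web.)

1

Basal species (no prey listed): N5.
Count: 1.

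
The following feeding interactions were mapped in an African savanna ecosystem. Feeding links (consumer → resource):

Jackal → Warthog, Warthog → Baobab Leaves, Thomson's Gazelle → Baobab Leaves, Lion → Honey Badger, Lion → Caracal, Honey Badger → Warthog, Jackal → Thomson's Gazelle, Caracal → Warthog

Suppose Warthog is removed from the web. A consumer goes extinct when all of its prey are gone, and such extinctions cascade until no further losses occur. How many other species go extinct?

3

Remove Warthog.
Round 1: Caracal (all prey gone), Honey Badger (all prey gone) → extinct.
Round 2: Lion (all prey gone) → extinct.
No further losses. Total secondary extinctions: 3.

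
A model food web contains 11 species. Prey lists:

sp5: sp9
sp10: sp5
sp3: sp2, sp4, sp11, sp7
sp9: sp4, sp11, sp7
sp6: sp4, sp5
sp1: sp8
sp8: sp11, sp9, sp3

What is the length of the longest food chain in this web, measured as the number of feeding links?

3 links

One longest chain: sp4 → sp9 → sp5 → sp6.
It has 4 species and 3 links.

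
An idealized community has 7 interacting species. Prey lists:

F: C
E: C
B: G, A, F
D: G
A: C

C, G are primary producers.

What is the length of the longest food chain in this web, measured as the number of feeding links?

One longest chain: C → A → B.
It has 3 species and 2 links.

2 links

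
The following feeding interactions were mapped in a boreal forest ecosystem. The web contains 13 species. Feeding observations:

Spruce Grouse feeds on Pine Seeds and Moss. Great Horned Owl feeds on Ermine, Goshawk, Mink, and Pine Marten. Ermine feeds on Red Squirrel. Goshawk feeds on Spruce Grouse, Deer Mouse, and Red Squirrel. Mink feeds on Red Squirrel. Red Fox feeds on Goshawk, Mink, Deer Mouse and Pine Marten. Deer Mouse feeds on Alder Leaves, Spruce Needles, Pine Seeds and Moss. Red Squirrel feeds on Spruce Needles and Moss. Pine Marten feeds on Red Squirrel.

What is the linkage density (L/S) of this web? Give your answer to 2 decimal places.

There are L = 22 links among S = 13 species.
L/S = 22/13 = 1.6923 ≈ 1.69.

L/S = 1.69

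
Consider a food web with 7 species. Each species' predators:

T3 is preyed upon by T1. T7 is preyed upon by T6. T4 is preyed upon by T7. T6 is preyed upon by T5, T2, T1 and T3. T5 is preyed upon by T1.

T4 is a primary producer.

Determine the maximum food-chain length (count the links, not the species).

4 links

One longest chain: T4 → T7 → T6 → T5 → T1.
It has 5 species and 4 links.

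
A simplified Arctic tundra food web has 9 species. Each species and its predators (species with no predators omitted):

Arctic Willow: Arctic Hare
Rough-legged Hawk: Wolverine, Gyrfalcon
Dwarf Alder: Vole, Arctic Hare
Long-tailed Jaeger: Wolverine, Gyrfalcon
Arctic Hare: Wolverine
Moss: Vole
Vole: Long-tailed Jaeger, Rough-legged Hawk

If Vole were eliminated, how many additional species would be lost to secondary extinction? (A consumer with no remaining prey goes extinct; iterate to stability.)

Remove Vole.
Round 1: Long-tailed Jaeger (all prey gone), Rough-legged Hawk (all prey gone) → extinct.
Round 2: Gyrfalcon (all prey gone) → extinct.
No further losses. Total secondary extinctions: 3.

3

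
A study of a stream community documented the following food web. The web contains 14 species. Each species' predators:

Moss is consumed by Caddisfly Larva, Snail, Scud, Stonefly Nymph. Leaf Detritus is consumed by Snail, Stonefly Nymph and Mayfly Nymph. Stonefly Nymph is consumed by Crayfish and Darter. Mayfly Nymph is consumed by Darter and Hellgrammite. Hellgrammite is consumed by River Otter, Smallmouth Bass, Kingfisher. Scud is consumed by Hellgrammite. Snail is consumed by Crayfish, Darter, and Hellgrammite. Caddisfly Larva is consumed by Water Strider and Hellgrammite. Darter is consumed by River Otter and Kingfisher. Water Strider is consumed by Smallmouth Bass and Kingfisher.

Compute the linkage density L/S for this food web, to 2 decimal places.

There are L = 24 links among S = 14 species.
L/S = 24/14 = 1.7143 ≈ 1.71.

L/S = 1.71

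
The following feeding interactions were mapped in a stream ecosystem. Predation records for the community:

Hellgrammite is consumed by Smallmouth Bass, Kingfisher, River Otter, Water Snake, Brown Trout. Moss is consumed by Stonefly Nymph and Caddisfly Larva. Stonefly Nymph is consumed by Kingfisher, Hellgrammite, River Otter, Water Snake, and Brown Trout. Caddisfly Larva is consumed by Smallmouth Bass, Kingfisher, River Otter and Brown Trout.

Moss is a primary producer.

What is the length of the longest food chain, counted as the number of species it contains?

One longest chain: Moss → Stonefly Nymph → Hellgrammite → Smallmouth Bass.
It has 4 species and 3 links.

4 species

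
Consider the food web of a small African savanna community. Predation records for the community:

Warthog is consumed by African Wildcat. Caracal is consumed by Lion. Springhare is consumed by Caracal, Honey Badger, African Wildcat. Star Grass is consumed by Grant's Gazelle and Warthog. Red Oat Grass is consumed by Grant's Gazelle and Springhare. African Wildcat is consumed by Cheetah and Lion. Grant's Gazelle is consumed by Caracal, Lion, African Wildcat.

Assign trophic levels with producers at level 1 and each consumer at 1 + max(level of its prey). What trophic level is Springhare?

Red Oat Grass is a producer → level 1.
Springhare eats Red Oat Grass → level 2.

Trophic level 2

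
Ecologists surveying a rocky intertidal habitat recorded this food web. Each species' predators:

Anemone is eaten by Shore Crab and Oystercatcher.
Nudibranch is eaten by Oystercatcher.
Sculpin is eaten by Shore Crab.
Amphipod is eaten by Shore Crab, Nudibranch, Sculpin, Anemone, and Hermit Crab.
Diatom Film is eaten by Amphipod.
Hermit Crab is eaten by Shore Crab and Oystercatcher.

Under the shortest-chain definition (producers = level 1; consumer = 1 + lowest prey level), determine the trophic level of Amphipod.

Diatom Film is a producer → level 1.
Amphipod eats Diatom Film → level 2.

Trophic level 2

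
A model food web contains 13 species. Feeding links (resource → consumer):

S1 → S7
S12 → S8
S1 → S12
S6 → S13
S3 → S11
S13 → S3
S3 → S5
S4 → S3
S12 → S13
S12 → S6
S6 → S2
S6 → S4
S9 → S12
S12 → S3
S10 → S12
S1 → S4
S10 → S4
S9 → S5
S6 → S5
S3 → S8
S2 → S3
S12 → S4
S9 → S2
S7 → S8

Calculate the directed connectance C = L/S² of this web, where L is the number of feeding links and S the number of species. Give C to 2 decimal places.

C = 0.14

The web has S = 13 species and L = 24 feeding links.
C = L / S² = 24 / 169 = 0.1420 ≈ 0.14.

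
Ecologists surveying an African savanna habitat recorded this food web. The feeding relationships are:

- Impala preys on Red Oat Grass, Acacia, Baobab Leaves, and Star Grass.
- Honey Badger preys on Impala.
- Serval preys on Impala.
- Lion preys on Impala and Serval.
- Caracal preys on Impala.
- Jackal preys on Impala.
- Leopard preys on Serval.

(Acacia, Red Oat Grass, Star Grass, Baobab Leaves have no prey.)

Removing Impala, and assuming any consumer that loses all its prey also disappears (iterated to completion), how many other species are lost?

Remove Impala.
Round 1: Serval (all prey gone), Jackal (all prey gone), Caracal (all prey gone), Honey Badger (all prey gone) → extinct.
Round 2: Leopard (all prey gone), Lion (all prey gone) → extinct.
No further losses. Total secondary extinctions: 6.

6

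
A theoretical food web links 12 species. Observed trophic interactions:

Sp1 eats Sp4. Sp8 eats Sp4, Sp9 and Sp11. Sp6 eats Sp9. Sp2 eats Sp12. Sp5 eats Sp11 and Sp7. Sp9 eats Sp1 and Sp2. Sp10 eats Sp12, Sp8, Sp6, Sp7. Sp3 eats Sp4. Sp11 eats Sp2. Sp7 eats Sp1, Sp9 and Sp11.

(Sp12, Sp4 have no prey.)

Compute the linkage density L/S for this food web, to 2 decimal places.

L/S = 1.58

There are L = 19 links among S = 12 species.
L/S = 19/12 = 1.5833 ≈ 1.58.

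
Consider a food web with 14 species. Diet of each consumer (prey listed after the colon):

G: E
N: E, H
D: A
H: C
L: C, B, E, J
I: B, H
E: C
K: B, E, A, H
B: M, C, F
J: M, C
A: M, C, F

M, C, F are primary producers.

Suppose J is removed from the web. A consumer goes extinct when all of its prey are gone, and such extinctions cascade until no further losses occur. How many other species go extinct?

Remove J.
Every predator of it retains at least one other prey: L still has C, B, E.
No consumer loses all prey, so no secondary extinctions occur.

0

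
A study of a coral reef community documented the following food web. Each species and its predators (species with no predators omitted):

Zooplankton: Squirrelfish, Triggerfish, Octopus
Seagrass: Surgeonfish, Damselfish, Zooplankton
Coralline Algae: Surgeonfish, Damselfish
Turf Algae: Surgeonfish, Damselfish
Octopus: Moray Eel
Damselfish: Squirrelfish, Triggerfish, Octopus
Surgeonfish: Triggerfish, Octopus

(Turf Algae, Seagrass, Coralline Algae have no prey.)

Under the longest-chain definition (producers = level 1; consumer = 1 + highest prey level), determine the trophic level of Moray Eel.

Trophic level 4

Turf Algae is a producer → level 1.
Surgeonfish eats Turf Algae (level 1); other prey at levels: Seagrass 1, Coralline Algae 1 → level 2.
Octopus eats Surgeonfish (level 2); other prey at levels: Damselfish 2, Zooplankton 2 → level 3.
Moray Eel eats Octopus → level 4.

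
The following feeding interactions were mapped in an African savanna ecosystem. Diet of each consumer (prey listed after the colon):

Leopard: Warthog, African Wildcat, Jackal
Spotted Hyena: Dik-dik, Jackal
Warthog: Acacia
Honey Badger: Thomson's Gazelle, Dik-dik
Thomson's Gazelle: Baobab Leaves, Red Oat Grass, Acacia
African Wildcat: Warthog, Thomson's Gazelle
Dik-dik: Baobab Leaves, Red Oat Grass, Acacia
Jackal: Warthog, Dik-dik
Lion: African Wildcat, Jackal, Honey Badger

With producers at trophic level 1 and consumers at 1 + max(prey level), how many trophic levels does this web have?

4

Producers (level 1): Baobab Leaves, Red Oat Grass, Acacia.
Baobab Leaves → Thomson's Gazelle → Honey Badger → Lion gives Lion level 4.
No species has a prey at level 4, so no species reaches level 5.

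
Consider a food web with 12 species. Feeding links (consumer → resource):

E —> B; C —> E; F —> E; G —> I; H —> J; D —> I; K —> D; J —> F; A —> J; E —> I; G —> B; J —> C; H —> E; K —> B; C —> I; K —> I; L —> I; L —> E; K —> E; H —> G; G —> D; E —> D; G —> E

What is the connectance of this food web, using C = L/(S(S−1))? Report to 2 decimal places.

The web has S = 12 species and L = 23 feeding links.
C = L / (S(S−1)) = 23 / 132 = 0.1742 ≈ 0.17.

C = 0.17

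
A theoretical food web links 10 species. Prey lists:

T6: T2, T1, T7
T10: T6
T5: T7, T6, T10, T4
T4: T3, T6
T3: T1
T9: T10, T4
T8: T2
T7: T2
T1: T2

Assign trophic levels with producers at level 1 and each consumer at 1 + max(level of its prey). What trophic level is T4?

Trophic level 4

T2 is a producer → level 1.
T1 eats T2 → level 2.
T3 eats T1 → level 3.
T4 eats T3 (level 3); other prey at levels: T6 3 → level 4.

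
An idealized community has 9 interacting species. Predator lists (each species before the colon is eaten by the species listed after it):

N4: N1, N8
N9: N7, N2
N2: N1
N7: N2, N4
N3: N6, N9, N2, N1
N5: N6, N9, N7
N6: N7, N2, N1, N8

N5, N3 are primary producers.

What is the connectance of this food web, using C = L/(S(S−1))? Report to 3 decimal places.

The web has S = 9 species and L = 18 feeding links.
C = L / (S(S−1)) = 18 / 72 = 0.2500 ≈ 0.250.

C = 0.250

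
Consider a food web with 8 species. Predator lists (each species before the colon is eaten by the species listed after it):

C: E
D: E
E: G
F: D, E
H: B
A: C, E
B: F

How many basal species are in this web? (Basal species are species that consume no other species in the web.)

Basal species (no prey listed): H, A.
Count: 2.

2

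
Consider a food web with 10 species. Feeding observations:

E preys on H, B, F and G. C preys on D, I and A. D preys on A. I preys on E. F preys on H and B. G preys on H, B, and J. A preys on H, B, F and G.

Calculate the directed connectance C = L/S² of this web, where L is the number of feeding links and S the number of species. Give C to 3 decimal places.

C = 0.180

The web has S = 10 species and L = 18 feeding links.
C = L / S² = 18 / 100 = 0.1800 ≈ 0.180.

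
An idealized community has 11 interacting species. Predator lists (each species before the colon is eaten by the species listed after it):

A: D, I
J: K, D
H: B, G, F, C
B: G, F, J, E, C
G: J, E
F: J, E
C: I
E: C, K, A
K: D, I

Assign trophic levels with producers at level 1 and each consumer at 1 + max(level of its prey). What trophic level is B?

H is a producer → level 1.
B eats H → level 2.

Trophic level 2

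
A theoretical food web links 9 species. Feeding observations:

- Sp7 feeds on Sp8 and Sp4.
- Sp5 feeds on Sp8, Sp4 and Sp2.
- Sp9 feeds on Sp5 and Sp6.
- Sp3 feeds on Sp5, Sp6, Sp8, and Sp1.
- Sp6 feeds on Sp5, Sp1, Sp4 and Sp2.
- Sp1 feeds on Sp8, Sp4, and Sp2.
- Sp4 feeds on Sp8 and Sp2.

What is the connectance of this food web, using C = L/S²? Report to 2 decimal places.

The web has S = 9 species and L = 20 feeding links.
C = L / S² = 20 / 81 = 0.2469 ≈ 0.25.

C = 0.25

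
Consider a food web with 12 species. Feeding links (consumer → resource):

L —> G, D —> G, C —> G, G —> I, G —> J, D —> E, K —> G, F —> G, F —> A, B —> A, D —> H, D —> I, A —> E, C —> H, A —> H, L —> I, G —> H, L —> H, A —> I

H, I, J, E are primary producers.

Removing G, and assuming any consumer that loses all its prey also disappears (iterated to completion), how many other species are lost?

Remove G.
Round 1: K (all prey gone) → extinct.
No further losses. Total secondary extinctions: 1.

1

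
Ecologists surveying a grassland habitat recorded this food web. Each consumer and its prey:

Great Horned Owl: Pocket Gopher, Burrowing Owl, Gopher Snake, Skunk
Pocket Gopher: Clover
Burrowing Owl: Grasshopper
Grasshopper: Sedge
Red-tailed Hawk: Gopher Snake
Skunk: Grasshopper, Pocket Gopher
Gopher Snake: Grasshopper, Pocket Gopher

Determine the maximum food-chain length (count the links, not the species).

One longest chain: Sedge → Grasshopper → Gopher Snake → Red-tailed Hawk.
It has 4 species and 3 links.

3 links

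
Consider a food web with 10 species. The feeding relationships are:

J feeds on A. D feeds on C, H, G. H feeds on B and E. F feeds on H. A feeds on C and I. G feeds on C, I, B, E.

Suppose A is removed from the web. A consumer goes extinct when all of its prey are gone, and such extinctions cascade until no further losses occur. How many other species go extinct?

Remove A.
Round 1: J (all prey gone) → extinct.
No further losses. Total secondary extinctions: 1.

1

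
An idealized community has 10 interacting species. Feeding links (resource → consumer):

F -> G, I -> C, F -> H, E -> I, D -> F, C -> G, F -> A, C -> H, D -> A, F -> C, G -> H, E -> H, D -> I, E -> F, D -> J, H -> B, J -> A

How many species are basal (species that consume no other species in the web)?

2

Basal species (no prey listed): E, D.
Count: 2.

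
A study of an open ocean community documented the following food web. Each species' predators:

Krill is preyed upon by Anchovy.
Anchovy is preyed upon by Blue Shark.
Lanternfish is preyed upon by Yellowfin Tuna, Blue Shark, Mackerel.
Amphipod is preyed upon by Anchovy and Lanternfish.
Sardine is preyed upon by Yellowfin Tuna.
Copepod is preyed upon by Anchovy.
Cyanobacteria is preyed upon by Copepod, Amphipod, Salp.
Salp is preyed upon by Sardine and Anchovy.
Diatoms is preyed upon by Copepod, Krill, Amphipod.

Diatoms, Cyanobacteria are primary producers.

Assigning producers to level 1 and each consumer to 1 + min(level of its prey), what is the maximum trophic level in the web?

4

Producers (level 1): Diatoms, Cyanobacteria.
Following each consumer down to its lowest-level prey: Diatoms → Amphipod → Lanternfish → Blue Shark (levels 1 through 4).
All prey of Blue Shark (Lanternfish 3, Anchovy 3) are at level 3 or above, so Blue Shark is at level 1 + 3 = 4.
Every consumer has at least one prey at level 3 or below, so none exceeds level 4.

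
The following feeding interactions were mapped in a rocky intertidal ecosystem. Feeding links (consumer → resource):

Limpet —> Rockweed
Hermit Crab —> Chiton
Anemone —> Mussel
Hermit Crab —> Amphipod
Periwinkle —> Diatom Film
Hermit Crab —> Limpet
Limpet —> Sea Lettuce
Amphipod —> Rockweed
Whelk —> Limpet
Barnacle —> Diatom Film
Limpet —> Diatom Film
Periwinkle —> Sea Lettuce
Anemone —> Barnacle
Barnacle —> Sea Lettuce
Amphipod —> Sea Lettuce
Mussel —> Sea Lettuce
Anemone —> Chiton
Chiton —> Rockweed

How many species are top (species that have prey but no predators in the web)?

4

Top species (has prey, but nothing eats it): Periwinkle, Anemone, Whelk, Hermit Crab.
Count: 4.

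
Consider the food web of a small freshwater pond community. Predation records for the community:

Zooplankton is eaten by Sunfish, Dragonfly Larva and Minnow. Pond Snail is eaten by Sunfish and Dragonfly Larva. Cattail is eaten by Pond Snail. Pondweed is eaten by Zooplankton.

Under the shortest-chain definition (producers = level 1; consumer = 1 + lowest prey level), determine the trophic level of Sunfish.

Trophic level 3

Pondweed is a producer → level 1.
Zooplankton eats Pondweed → level 2.
Sunfish eats Zooplankton → level 3.
No prey of Sunfish is below level 2, so 3 is the minimum.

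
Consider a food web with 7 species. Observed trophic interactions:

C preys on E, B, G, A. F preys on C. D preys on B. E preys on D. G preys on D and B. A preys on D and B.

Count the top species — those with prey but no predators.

Top species (has prey, but nothing eats it): F.
Count: 1.

1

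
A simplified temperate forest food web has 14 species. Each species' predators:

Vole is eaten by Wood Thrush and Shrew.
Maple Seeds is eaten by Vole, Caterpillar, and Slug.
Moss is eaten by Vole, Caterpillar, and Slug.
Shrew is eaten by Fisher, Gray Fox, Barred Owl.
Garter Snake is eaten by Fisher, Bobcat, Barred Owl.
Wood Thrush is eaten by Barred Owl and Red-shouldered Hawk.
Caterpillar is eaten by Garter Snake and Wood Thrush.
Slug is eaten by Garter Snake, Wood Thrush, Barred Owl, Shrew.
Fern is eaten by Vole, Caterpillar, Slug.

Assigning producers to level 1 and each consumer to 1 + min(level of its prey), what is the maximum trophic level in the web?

4

Producers (level 1): Moss, Maple Seeds, Fern.
Following each consumer down to its lowest-level prey: Moss → Caterpillar → Garter Snake → Bobcat (levels 1 through 4).
All prey of Bobcat (Garter Snake 3) are at level 3 or above, so Bobcat is at level 1 + 3 = 4.
Every consumer has at least one prey at level 3 or below, so none exceeds level 4.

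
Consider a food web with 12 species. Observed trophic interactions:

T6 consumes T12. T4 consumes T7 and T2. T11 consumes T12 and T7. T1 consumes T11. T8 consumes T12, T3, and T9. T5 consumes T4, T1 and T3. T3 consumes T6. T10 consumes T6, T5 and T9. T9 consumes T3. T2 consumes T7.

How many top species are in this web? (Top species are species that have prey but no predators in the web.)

Top species (has prey, but nothing eats it): T10, T8.
Count: 2.

2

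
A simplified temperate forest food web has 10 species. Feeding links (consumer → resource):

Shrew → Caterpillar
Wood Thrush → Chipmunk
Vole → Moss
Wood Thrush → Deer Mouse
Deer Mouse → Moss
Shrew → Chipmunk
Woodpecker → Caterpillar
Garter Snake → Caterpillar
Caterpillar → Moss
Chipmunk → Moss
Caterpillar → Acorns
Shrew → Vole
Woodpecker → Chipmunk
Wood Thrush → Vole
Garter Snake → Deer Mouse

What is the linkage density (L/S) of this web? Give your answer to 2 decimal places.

There are L = 15 links among S = 10 species.
L/S = 15/10 = 1.5000 ≈ 1.50.

L/S = 1.50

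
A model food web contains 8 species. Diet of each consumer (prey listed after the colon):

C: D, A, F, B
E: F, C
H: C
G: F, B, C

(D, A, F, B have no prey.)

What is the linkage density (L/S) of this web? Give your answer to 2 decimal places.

There are L = 10 links among S = 8 species.
L/S = 10/8 = 1.2500 ≈ 1.25.

L/S = 1.25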